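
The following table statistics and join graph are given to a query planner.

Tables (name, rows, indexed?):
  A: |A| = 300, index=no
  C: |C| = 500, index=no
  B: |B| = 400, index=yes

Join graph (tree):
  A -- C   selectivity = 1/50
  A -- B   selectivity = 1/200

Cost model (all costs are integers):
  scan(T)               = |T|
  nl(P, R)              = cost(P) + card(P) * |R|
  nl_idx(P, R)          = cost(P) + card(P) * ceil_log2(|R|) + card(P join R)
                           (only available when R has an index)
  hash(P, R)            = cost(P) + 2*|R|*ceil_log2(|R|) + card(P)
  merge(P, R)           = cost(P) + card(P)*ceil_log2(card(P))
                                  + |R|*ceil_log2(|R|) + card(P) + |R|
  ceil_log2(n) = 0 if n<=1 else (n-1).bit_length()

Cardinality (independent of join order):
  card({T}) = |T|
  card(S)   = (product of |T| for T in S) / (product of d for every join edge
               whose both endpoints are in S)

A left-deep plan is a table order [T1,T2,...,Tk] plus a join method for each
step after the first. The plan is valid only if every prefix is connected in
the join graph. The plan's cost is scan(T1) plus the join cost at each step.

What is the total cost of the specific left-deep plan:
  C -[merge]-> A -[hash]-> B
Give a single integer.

18700

step 1: scan C: cost=500, card=500
step 2: join A via merge
    card(P join A) = 500*300/(50) = 3000
    cost = 500 + 500*9 + 300*9 + 500 + 300 = 8500
step 3: join B via hash
    card(P join B) = 3000*400/(200) = 6000
    cost = 8500 + 2*400*9 + 3000 = 18700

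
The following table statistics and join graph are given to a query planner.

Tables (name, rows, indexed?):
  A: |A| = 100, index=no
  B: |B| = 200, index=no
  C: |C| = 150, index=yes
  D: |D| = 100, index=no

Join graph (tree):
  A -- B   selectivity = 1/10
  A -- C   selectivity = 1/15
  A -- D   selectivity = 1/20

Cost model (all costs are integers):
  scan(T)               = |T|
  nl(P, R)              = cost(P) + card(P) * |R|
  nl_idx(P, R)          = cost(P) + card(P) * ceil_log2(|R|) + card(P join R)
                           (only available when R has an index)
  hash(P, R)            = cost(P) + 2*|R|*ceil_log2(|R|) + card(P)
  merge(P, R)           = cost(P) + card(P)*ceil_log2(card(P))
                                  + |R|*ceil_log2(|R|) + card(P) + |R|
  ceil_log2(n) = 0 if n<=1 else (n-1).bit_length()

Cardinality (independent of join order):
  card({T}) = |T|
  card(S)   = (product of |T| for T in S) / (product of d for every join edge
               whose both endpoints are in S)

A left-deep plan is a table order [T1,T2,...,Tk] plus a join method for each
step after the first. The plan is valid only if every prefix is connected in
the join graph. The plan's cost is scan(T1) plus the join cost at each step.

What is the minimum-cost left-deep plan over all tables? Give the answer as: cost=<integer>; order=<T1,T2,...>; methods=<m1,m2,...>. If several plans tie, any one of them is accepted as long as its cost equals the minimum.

Selinger DP (subsets sized 1..n):
  {A}: scan cost=100, card=100
  {B}: scan cost=200, card=200
  {C}: scan cost=150, card=150
  {D}: scan cost=100, card=100
  {AB}: card=2000; try (A,hash)→1800, (B,merge)→2700, (A,merge)→2800, (B,hash)→3400, (B,nl)→20100, (A,nl)→20200; best=1800 via (A,hash)
  {AC}: card=1000; try (A,hash)→1700, (C,nl_idx)→1900, (C,merge)→2250, (A,merge)→2300, (C,hash)→2600, (C,nl)→15100 …(+1); best=1700 via (A,hash)
  {AD}: card=500; try (D,hash)→1600, (A,hash)→1600, (D,merge)→1700, (A,merge)→1700, (D,nl)→10100, (A,nl)→10100; best=1600 via (D,hash)
  {ABC}: card=20000; try (B,hash)→5900, (C,hash)→6200, (B,merge)→14500, (C,merge)→27150, (C,nl_idx)→37800, (B,nl)→201700 …(+1); best=5900 via (B,hash)
  {ABD}: card=10000; try (D,hash)→5200, (B,hash)→5300, (B,merge)→8400, (D,merge)→26600, (B,nl)→101600, (D,nl)→201800; best=5200 via (D,hash)
  {ACD}: card=5000; try (D,hash)→4100, (C,hash)→4500, (C,merge)→7950, (C,nl_idx)→10600, (D,merge)→13500, (C,nl)→76600 …(+1); best=4100 via (D,hash)
  {ABCD}: card=100000; try (B,hash)→12300, (C,hash)→17600, (D,hash)→27300, (B,merge)→75900, (C,merge)→156550, (C,nl_idx)→185200 …(+4); best=12300 via (B,hash)

cost=12300; order=C,A,D,B; methods=hash,hash,hash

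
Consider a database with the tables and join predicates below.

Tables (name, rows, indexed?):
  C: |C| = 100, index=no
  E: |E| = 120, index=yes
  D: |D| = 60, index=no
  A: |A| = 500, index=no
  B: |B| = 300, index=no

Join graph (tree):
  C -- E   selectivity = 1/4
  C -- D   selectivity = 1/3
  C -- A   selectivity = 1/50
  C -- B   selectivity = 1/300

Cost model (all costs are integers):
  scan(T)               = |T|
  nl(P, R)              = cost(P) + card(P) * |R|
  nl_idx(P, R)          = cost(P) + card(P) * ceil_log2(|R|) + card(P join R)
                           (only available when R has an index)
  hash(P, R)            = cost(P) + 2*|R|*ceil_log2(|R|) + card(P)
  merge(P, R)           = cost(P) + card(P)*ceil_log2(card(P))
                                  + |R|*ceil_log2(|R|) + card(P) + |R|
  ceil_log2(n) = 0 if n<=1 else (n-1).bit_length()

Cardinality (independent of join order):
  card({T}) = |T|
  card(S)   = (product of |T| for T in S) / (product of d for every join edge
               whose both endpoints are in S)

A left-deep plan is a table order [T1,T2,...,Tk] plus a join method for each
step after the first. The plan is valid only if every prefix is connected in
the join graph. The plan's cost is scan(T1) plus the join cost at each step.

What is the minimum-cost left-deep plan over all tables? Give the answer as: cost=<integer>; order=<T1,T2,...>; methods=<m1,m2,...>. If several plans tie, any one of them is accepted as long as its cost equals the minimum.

Selinger DP (subsets sized 1..n):
  {C}: scan cost=100, card=100
  {E}: scan cost=120, card=120
  {D}: scan cost=60, card=60
  {A}: scan cost=500, card=500
  {B}: scan cost=300, card=300
  {CE}: card=3000; try (C,hash)→1640, (E,merge)→1860, (E,hash)→1880, (C,merge)→1880, (E,nl_idx)→3800, (E,nl)→12100 …(+1); best=1640 via (C,hash)
  {CD}: card=2000; try (D,hash)→920, (C,merge)→1280, (D,merge)→1320, (C,hash)→1520, (C,nl)→6060, (D,nl)→6100; best=920 via (D,hash)
  {AC}: card=1000; try (C,hash)→2400, (A,merge)→5900, (C,merge)→6300, (A,hash)→9200, (A,nl)→50100, (C,nl)→50500; best=2400 via (C,hash)
  {BC}: card=100; try (C,hash)→2000, (B,merge)→3900, (C,merge)→4100, (B,hash)→5600, (B,nl)→30100, (C,nl)→30300; best=2000 via (C,hash)
  {CDE}: card=60000; try (E,hash)→4600, (D,hash)→5360, (E,merge)→25880, (D,merge)→41060, (E,nl_idx)→74920, (D,nl)→181640 …(+1); best=4600 via (E,hash)
  {ACE}: card=30000; try (E,hash)→5080, (A,hash)→13640, (E,merge)→14360, (E,nl_idx)→39400, (A,merge)→45640, (E,nl)→122400 …(+1); best=5080 via (E,hash)
  {BCE}: card=3000; try (E,merge)→3760, (E,hash)→3780, (E,nl_idx)→5700, (B,hash)→10040, (E,nl)→14000, (B,merge)→43640 …(+1); best=3760 via (E,merge)
  {ACD}: card=20000; try (D,hash)→4120, (A,hash)→11920, (D,merge)→13820, (A,merge)→29920, (D,nl)→62400, (A,nl)→1000920; best=4120 via (D,hash)
  {BCD}: card=2000; try (D,hash)→2820, (D,merge)→3220, (D,nl)→8000, (B,hash)→8320, (B,merge)→27920, (B,nl)→600920; best=2820 via (D,hash)
  {ABC}: card=1000; try (A,merge)→7800, (B,hash)→8800, (A,hash)→11100, (B,merge)→16400, (A,nl)→52000, (B,nl)→302400; best=7800 via (A,merge)
  {ACDE}: card=600000; try (E,hash)→25800, (D,hash)→35800, (A,hash)→73600, (E,merge)→325080, (D,merge)→485500, (E,nl_idx)→744120 …(+4); best=25800 via (E,hash)
  {BCDE}: card=60000; try (E,hash)→6500, (D,hash)→7480, (E,merge)→27780, (D,merge)→43180, (B,hash)→70000, (E,nl_idx)→76820 …(+4); best=6500 via (E,hash)
  {ABCE}: card=30000; try (E,hash)→10480, (A,hash)→15760, (E,merge)→19760, (B,hash)→40480, (E,nl_idx)→44800, (A,merge)→47760 …(+4); best=10480 via (E,hash)
  {ABCD}: card=20000; try (D,hash)→9520, (A,hash)→13820, (D,merge)→19220, (B,hash)→29520, (A,merge)→31820, (D,nl)→67800 …(+3); best=9520 via (D,hash)
  {ABCDE}: card=600000; try (E,hash)→31200, (D,hash)→41200, (A,hash)→75500, (E,merge)→330480, (D,merge)→490900, (B,hash)→631200 …(+7); best=31200 via (E,hash)

cost=31200; order=B,C,A,D,E; methods=hash,merge,hash,hash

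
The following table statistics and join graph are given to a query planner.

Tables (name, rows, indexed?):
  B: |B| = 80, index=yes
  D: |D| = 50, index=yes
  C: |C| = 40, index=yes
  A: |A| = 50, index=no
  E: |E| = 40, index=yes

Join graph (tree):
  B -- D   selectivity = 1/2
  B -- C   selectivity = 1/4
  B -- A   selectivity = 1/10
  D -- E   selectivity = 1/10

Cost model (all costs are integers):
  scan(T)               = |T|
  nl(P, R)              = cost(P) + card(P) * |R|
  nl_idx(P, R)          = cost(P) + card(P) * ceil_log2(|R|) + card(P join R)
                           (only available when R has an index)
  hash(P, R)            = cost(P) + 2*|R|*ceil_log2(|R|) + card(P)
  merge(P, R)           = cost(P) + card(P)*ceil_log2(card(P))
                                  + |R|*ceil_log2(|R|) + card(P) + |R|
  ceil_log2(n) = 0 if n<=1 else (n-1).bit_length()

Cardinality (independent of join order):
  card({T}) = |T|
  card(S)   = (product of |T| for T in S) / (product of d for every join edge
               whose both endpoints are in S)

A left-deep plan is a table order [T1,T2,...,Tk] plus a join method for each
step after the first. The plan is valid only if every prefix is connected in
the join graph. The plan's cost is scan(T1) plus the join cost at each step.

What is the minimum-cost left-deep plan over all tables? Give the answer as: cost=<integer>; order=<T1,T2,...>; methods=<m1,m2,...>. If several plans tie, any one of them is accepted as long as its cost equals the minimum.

Selinger DP (subsets sized 1..n):
  {B}: scan cost=80, card=80
  {D}: scan cost=50, card=50
  {C}: scan cost=40, card=40
  {A}: scan cost=50, card=50
  {E}: scan cost=40, card=40
  {BD}: card=2000; try (D,hash)→760, (B,merge)→1040, (D,merge)→1070, (B,hash)→1220, (B,nl_idx)→2400, (D,nl_idx)→2560 …(+2); best=760 via (D,hash)
  {BC}: card=800; try (C,hash)→640, (B,merge)→960, (C,merge)→1000, (B,nl_idx)→1120, (B,hash)→1200, (C,nl_idx)→1360 …(+2); best=640 via (C,hash)
  {AB}: card=400; try (A,hash)→760, (B,nl_idx)→800, (B,merge)→1040, (A,merge)→1070, (B,hash)→1220, (B,nl)→4050 …(+1); best=760 via (A,hash)
  {DE}: card=200; try (D,nl_idx)→480, (E,nl_idx)→550, (E,hash)→580, (D,merge)→670, (E,merge)→680, (D,hash)→680 …(+2); best=480 via (D,nl_idx)
  {BCD}: card=20000; try (D,hash)→2040, (C,hash)→3240, (D,merge)→9790, (C,merge)→25040, (D,nl_idx)→25440, (C,nl_idx)→32760 …(+2); best=2040 via (D,hash)
  {ABD}: card=10000; try (D,hash)→1760, (A,hash)→3360, (D,merge)→5110, (D,nl_idx)→13160, (D,nl)→20760, (A,merge)→25110 …(+1); best=1760 via (D,hash)
  {BDE}: card=8000; try (B,hash)→1800, (B,merge)→2920, (E,hash)→3240, (B,nl_idx)→9880, (B,nl)→16480, (E,nl_idx)→20760 …(+2); best=1800 via (B,hash)
  {ABC}: card=4000; try (C,hash)→1640, (A,hash)→2040, (C,merge)→5040, (C,nl_idx)→7160, (A,merge)→9790, (C,nl)→16760 …(+1); best=1640 via (C,hash)
  {ABCD}: card=100000; try (D,hash)→6240, (C,hash)→12240, (A,hash)→22640, (D,merge)→53990, (D,nl_idx)→125640, (C,merge)→152040 …(+5); best=6240 via (D,hash)
  {BCDE}: card=80000; try (C,hash)→10280, (E,hash)→22520, (C,merge)→114080, (C,nl_idx)→129800, (E,nl_idx)→202040, (C,nl)→321800 …(+2); best=10280 via (C,hash)
  {ABDE}: card=40000; try (A,hash)→10400, (E,hash)→12240, (E,nl_idx)→101760, (A,merge)→114150, (E,merge)→152040, (E,nl)→401760 …(+1); best=10400 via (A,hash)
  {ABCDE}: card=400000; try (C,hash)→50880, (A,hash)→90880, (E,hash)→106720, (C,nl_idx)→650400, (C,merge)→690680, (E,nl_idx)→1006240 …(+5); best=50880 via (C,hash)

cost=50880; order=E,D,B,A,C; methods=nl_idx,hash,hash,hash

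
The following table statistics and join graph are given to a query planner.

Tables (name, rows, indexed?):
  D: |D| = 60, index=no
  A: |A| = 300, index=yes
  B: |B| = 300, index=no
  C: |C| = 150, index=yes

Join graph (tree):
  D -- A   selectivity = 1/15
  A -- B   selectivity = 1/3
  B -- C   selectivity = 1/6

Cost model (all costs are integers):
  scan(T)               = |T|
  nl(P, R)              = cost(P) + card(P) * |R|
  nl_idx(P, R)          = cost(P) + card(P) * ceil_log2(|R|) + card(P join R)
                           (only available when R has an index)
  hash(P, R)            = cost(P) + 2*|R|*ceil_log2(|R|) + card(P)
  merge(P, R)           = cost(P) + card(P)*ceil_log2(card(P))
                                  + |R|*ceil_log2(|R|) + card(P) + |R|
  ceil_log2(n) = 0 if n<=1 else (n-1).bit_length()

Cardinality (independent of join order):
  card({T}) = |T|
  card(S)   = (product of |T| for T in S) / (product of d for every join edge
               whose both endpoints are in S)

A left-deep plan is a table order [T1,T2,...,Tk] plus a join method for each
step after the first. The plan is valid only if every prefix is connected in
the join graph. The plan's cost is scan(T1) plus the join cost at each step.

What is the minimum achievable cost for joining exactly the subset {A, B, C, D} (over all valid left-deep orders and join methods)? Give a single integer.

Selinger DP over subsets of {A,B,C,D}:
  {D}: scan cost=60, card=60
  {A}: scan cost=300, card=300
  {B}: scan cost=300, card=300
  {C}: scan cost=150, card=150
  {AD}: card=1200; try (D,hash)→1320, (A,nl_idx)→1800, (A,merge)→3480, (D,merge)→3720, (A,hash)→5520, (A,nl)→18060 …(+1); best=1320 via (D,hash)
  {AB}: card=30000; try (B,hash)→6000, (A,hash)→6000, (B,merge)→6300, (A,merge)→6300, (A,nl_idx)→33000, (B,nl)→90300 …(+1); best=6000 via (B,hash)
  {BC}: card=7500; try (C,hash)→3000, (B,merge)→4500, (C,merge)→4650, (B,hash)→5700, (C,nl_idx)→10200, (B,nl)→45150 …(+1); best=3000 via (C,hash)
  {ABD}: card=120000; try (B,hash)→7920, (B,merge)→18720, (D,hash)→36720, (B,nl)→361320, (D,merge)→486420, (D,nl)→1806000; best=7920 via (B,hash)
  {ABC}: card=750000; try (A,hash)→15900, (C,hash)→38400, (A,merge)→111000, (C,merge)→487350, (A,nl_idx)→820500, (C,nl_idx)→996000 …(+2); best=15900 via (A,hash)
  {ABCD}: card=3000000; try (C,hash)→130320, (D,hash)→766620, (C,merge)→2169270, (C,nl_idx)→3967920, (D,merge)→15766320, (C,nl)→18007920 …(+1); best=130320 via (C,hash)

130320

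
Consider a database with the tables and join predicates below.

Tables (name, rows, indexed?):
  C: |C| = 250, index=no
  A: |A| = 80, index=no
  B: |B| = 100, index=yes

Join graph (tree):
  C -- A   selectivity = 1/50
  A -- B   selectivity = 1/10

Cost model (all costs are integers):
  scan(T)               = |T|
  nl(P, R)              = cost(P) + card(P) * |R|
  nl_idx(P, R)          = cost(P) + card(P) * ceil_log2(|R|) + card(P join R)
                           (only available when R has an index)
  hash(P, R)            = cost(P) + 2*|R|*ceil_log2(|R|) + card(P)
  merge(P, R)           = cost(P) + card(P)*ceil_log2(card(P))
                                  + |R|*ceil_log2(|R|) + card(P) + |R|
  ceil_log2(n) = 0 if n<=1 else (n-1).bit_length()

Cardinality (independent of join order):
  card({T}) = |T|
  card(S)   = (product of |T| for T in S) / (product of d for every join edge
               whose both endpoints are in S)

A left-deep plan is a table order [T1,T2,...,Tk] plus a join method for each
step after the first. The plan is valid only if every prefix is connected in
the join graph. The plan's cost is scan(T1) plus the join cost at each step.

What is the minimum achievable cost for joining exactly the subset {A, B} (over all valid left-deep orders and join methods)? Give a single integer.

1320

Selinger DP over subsets of {A,B}:
  {A}: scan cost=80, card=80
  {B}: scan cost=100, card=100
  {AB}: card=800; try (A,hash)→1320, (B,nl_idx)→1440, (B,merge)→1520, (A,merge)→1540, (B,hash)→1560, (B,nl)→8080 …(+1); best=1320 via (A,hash)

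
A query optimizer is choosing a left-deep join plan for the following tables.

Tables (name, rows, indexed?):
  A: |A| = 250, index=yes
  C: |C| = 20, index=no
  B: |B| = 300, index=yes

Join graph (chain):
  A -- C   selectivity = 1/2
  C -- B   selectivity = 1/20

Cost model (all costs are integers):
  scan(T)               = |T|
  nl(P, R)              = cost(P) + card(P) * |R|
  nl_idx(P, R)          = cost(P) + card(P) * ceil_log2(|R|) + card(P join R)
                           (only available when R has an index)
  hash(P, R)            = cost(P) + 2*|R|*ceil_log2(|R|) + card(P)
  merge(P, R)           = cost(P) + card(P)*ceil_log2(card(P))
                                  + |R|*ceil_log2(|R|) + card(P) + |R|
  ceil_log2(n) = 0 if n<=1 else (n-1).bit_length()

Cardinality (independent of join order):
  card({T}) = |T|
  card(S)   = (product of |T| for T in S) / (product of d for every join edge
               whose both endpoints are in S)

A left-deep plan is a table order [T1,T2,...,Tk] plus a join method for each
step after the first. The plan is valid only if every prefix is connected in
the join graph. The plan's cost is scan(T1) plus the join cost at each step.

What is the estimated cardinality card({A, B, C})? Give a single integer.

Tables in S: A(250), B(300), C(20)
Edges inside S: A-C(d=2), C-B(d=20)
numerator = 250 * 300 * 20 = 1500000
denominator = 2 * 20 = 40
card(S) = 1500000 / 40 = 37500

37500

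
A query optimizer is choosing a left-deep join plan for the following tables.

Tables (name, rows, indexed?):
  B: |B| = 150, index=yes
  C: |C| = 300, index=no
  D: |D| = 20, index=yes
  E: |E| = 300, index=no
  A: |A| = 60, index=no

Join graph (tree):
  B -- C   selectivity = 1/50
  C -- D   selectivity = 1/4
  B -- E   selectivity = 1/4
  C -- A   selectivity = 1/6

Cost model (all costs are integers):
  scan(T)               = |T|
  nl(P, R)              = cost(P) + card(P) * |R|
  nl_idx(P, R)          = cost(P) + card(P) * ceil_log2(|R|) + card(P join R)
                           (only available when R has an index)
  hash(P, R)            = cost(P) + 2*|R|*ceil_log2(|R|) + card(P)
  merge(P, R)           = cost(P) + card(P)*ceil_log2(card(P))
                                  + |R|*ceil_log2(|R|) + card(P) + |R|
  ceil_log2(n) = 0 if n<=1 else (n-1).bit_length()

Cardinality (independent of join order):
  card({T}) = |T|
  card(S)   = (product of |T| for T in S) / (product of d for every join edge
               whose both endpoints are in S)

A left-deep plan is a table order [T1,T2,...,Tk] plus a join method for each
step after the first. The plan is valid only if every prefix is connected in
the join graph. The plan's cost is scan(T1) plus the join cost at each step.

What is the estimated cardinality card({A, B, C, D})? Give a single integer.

Tables in S: A(60), B(150), C(300), D(20)
Edges inside S: B-C(d=50), C-D(d=4), C-A(d=6)
numerator = 60 * 150 * 300 * 20 = 54000000
denominator = 50 * 4 * 6 = 1200
card(S) = 54000000 / 1200 = 45000

45000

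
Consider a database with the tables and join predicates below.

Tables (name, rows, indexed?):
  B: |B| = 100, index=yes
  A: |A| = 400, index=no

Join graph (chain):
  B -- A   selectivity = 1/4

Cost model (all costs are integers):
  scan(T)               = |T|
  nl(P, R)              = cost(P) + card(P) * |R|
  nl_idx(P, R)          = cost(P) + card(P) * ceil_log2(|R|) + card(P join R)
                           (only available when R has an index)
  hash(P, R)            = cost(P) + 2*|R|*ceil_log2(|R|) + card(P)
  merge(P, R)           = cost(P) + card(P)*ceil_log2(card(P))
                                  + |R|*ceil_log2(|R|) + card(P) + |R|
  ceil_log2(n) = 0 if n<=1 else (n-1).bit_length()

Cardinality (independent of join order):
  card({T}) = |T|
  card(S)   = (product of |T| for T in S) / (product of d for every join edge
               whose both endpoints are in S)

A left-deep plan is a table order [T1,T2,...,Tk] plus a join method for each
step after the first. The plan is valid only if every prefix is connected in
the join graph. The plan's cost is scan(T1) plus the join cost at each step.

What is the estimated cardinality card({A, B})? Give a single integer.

10000

Tables in S: A(400), B(100)
Edges inside S: B-A(d=4)
numerator = 400 * 100 = 40000
denominator = 4 = 4
card(S) = 40000 / 4 = 10000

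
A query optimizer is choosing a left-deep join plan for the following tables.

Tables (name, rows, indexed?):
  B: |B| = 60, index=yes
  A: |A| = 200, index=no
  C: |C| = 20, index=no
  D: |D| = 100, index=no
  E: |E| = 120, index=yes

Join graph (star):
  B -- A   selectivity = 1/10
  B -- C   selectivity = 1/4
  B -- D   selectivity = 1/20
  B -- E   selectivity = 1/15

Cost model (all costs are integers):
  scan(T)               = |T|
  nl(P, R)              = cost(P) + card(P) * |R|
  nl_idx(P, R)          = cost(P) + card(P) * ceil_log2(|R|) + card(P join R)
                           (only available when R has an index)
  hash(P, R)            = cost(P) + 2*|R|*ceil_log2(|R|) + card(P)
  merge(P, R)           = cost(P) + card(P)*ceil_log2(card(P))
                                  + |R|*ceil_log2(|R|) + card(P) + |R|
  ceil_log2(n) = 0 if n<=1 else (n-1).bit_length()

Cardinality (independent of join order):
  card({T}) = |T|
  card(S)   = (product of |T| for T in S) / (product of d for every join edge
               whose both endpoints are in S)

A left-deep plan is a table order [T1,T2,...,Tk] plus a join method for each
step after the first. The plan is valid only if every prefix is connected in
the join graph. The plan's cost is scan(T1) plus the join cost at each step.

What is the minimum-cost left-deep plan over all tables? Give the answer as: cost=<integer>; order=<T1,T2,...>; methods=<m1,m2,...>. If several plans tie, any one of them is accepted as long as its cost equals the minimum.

Selinger DP (subsets sized 1..n):
  {B}: scan cost=60, card=60
  {A}: scan cost=200, card=200
  {C}: scan cost=20, card=20
  {D}: scan cost=100, card=100
  {E}: scan cost=120, card=120
  {AB}: card=1200; try (B,hash)→1120, (A,merge)→2280, (B,merge)→2420, (B,nl_idx)→2600, (A,hash)→3320, (A,nl)→12060 …(+1); best=1120 via (B,hash)
  {BC}: card=300; try (C,hash)→320, (B,nl_idx)→440, (B,merge)→560, (C,merge)→600, (B,hash)→760, (B,nl)→1220 …(+1); best=320 via (C,hash)
  {BD}: card=300; try (B,hash)→920, (B,nl_idx)→1000, (D,merge)→1280, (B,merge)→1320, (D,hash)→1520, (D,nl)→6060 …(+1); best=920 via (B,hash)
  {BE}: card=480; try (E,nl_idx)→960, (B,hash)→960, (B,nl_idx)→1320, (E,merge)→1440, (B,merge)→1500, (E,hash)→1800 …(+2); best=960 via (E,nl_idx)
  {ABC}: card=6000; try (C,hash)→2520, (A,hash)→3820, (A,merge)→5120, (C,merge)→15640, (C,nl)→25120, (A,nl)→60320; best=2520 via (C,hash)
  {ABD}: card=6000; try (D,hash)→3720, (A,hash)→4420, (A,merge)→5720, (D,merge)→16320, (A,nl)→60920, (D,nl)→121120; best=3720 via (D,hash)
  {ABE}: card=9600; try (E,hash)→4000, (A,hash)→4640, (A,merge)→7560, (E,merge)→16480, (E,nl_idx)→19120, (A,nl)→96960 …(+1); best=4000 via (E,hash)
  {BCD}: card=1500; try (C,hash)→1420, (D,hash)→2020, (C,merge)→4040, (D,merge)→4120, (C,nl)→6920, (D,nl)→30320; best=1420 via (C,hash)
  {BCE}: card=2400; try (C,hash)→1640, (E,hash)→2300, (E,merge)→4280, (E,nl_idx)→4820, (C,merge)→5880, (C,nl)→10560 …(+1); best=1640 via (C,hash)
  {BDE}: card=2400; try (D,hash)→2840, (E,hash)→2900, (E,merge)→4880, (E,nl_idx)→5420, (D,merge)→6560, (E,nl)→36920 …(+1); best=2840 via (D,hash)
  {ABCD}: card=30000; try (A,hash)→6120, (D,hash)→9920, (C,hash)→9920, (A,merge)→21220, (D,merge)→87320, (C,merge)→87840 …(+3); best=6120 via (A,hash)
  {ABCE}: card=48000; try (A,hash)→7240, (E,hash)→10200, (C,hash)→13800, (A,merge)→34640, (E,merge)→87480, (E,nl_idx)→92520 …(+4); best=7240 via (A,hash)
  {ABDE}: card=48000; try (A,hash)→8440, (E,hash)→11400, (D,hash)→15000, (A,merge)→35840, (E,merge)→88680, (E,nl_idx)→93720 …(+4); best=8440 via (A,hash)
  {BCDE}: card=12000; try (E,hash)→4600, (D,hash)→5440, (C,hash)→5440, (E,merge)→20380, (E,nl_idx)→23920, (D,merge)→33640 …(+4); best=4600 via (E,hash)
  {ABCDE}: card=240000; try (A,hash)→19800, (E,hash)→37800, (D,hash)→56640, (C,hash)→56640, (A,merge)→186400, (E,nl_idx)→456120 …(+7); best=19800 via (A,hash)

cost=19800; order=D,B,C,E,A; methods=hash,hash,hash,hash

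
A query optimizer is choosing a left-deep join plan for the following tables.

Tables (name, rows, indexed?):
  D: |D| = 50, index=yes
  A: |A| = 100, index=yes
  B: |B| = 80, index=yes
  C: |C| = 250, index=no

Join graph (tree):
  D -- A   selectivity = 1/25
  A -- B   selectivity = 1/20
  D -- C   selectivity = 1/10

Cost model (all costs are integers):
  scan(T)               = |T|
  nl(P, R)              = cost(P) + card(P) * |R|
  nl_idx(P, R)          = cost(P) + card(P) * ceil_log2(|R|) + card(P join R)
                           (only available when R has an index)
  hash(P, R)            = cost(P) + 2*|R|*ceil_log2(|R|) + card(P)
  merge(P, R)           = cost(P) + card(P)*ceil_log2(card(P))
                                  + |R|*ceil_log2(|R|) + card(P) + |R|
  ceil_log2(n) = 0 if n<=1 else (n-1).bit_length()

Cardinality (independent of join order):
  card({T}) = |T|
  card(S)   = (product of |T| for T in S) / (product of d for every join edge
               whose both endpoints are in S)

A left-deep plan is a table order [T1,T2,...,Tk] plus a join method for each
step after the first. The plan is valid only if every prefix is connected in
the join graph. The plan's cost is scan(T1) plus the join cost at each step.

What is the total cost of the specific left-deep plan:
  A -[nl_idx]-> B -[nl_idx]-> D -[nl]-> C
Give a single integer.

204400

step 1: scan A: cost=100, card=100
step 2: join B via nl_idx
    card(P join B) = 100*80/(20) = 400
    cost = 100 + 100*7 + 400 = 1200
step 3: join D via nl_idx
    card(P join D) = 400*50/(25) = 800
    cost = 1200 + 400*6 + 800 = 4400
step 4: join C via nl
    card(P join C) = 800*250/(10) = 20000
    cost = 4400 + 800*250 = 204400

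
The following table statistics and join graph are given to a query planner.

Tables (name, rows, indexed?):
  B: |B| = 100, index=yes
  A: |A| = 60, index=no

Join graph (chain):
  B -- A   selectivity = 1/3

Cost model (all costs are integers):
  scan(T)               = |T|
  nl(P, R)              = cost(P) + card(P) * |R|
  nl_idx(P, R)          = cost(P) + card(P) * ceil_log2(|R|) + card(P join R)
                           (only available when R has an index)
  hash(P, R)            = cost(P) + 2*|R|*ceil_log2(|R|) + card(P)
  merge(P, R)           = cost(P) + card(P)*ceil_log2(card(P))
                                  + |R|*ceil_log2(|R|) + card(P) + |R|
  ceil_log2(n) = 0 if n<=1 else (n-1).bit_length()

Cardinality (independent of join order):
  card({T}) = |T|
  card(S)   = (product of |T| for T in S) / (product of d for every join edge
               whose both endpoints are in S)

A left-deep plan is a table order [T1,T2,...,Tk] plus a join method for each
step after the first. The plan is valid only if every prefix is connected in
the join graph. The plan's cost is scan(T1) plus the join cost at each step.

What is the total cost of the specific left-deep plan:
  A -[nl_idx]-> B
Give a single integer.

step 1: scan A: cost=60, card=60
step 2: join B via nl_idx
    card(P join B) = 60*100/(3) = 2000
    cost = 60 + 60*7 + 2000 = 2480

2480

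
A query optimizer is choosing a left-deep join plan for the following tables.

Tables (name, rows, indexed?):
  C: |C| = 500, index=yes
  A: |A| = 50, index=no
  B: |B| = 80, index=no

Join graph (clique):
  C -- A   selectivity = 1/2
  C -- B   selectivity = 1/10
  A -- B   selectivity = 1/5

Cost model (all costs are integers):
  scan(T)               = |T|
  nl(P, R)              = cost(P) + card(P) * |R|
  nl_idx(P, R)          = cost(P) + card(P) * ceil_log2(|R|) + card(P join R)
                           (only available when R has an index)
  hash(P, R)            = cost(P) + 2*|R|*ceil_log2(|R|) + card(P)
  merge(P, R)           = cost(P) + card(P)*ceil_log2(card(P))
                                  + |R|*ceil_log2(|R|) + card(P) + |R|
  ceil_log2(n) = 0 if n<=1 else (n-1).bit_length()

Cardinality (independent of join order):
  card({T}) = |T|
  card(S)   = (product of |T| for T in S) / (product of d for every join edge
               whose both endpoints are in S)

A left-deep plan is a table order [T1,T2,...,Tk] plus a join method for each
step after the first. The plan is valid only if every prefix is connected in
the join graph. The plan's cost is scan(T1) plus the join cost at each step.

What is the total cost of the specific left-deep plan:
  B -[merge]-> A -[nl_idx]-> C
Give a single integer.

28270

step 1: scan B: cost=80, card=80
step 2: join A via merge
    card(P join A) = 80*50/(5) = 800
    cost = 80 + 80*7 + 50*6 + 80 + 50 = 1070
step 3: join C via nl_idx
    card(P join C) = 800*500/(2*10) = 20000
    cost = 1070 + 800*9 + 20000 = 28270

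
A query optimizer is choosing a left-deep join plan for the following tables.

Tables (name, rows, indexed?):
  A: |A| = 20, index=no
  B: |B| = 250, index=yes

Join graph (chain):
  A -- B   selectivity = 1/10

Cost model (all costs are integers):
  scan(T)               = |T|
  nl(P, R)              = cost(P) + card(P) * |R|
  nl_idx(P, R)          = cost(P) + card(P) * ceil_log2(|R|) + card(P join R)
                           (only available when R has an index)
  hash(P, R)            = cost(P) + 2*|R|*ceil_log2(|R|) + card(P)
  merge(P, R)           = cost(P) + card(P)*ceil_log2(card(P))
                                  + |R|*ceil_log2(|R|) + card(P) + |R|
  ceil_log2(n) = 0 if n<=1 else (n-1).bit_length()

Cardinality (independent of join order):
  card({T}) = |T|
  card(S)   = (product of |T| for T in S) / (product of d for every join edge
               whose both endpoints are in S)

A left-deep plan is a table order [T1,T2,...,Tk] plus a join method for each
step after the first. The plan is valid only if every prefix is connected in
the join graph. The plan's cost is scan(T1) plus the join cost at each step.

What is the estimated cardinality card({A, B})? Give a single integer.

500

Tables in S: A(20), B(250)
Edges inside S: A-B(d=10)
numerator = 20 * 250 = 5000
denominator = 10 = 10
card(S) = 5000 / 10 = 500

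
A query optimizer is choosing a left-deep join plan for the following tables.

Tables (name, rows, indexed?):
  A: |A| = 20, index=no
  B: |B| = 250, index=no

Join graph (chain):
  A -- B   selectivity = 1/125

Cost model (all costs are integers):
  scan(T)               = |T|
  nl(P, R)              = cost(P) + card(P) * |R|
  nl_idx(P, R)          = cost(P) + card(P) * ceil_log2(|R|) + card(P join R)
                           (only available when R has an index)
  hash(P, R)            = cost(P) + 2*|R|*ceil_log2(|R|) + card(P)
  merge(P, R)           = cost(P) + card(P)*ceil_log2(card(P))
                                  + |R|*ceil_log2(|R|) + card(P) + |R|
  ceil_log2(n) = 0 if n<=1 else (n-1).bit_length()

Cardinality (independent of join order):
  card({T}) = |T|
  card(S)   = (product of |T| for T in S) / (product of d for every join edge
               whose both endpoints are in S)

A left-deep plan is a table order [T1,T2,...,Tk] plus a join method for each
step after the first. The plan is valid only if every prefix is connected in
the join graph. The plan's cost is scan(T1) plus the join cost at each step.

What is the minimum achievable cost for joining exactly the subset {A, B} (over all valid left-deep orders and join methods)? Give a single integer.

700

Selinger DP over subsets of {A,B}:
  {A}: scan cost=20, card=20
  {B}: scan cost=250, card=250
  {AB}: card=40; try (A,hash)→700, (B,merge)→2390, (A,merge)→2620, (B,hash)→4040, (B,nl)→5020, (A,nl)→5250; best=700 via (A,hash)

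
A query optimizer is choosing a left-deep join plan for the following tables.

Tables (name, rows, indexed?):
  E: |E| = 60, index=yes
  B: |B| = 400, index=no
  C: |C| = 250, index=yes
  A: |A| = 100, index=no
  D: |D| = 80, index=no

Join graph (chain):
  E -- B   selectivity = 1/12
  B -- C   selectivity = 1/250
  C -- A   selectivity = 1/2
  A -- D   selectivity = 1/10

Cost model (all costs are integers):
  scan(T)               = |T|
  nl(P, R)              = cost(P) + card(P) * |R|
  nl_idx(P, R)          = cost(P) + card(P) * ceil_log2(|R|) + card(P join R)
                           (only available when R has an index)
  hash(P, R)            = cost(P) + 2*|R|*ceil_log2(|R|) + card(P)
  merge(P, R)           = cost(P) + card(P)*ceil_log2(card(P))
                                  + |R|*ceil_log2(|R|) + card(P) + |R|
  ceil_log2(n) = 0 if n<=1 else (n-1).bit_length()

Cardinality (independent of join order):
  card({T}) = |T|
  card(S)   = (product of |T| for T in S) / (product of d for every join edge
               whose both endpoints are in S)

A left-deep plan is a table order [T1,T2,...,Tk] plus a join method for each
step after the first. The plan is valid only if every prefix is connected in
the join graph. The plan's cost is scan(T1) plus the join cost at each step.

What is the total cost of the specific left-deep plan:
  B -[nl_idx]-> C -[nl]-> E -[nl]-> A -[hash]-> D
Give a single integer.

step 1: scan B: cost=400, card=400
step 2: join C via nl_idx
    card(P join C) = 400*250/(250) = 400
    cost = 400 + 400*8 + 400 = 4000
step 3: join E via nl
    card(P join E) = 400*60/(12) = 2000
    cost = 4000 + 400*60 = 28000
step 4: join A via nl
    card(P join A) = 2000*100/(2) = 100000
    cost = 28000 + 2000*100 = 228000
step 5: join D via hash
    card(P join D) = 100000*80/(10) = 800000
    cost = 228000 + 2*80*7 + 100000 = 329120

329120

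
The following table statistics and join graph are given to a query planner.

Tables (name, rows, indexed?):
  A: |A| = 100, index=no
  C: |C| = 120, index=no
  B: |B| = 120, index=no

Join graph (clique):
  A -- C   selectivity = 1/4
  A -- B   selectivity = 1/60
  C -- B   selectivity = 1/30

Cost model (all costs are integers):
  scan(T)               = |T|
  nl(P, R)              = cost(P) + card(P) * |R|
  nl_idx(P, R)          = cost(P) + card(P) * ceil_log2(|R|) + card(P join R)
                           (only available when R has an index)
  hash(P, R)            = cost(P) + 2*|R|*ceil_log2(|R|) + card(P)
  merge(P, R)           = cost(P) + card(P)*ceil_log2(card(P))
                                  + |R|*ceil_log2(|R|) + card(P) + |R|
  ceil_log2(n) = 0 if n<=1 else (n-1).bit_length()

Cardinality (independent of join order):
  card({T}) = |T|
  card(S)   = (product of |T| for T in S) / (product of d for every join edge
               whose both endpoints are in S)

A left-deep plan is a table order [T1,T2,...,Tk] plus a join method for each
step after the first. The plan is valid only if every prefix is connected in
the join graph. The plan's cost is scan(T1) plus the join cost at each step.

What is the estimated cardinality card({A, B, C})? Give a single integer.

200

Tables in S: A(100), B(120), C(120)
Edges inside S: A-C(d=4), A-B(d=60), C-B(d=30)
numerator = 100 * 120 * 120 = 1440000
denominator = 4 * 60 * 30 = 7200
card(S) = 1440000 / 7200 = 200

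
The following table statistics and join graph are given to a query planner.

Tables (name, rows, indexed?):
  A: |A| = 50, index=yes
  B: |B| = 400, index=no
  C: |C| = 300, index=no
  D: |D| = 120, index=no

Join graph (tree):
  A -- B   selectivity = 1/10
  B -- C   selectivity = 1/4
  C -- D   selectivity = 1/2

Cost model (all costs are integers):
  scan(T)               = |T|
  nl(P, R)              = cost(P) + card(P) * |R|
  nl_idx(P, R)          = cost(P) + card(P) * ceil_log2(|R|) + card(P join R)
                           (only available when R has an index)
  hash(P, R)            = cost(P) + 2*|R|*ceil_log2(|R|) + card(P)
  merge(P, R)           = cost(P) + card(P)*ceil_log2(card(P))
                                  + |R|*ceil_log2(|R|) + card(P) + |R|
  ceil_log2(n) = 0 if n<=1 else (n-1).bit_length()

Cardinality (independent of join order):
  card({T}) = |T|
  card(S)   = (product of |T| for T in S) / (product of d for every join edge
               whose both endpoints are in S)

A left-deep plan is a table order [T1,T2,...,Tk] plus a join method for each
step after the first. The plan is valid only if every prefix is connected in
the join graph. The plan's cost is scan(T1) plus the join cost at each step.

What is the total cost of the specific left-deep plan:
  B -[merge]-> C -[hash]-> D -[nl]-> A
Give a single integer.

90039080

step 1: scan B: cost=400, card=400
step 2: join C via merge
    card(P join C) = 400*300/(4) = 30000
    cost = 400 + 400*9 + 300*9 + 400 + 300 = 7400
step 3: join D via hash
    card(P join D) = 30000*120/(2) = 1800000
    cost = 7400 + 2*120*7 + 30000 = 39080
step 4: join A via nl
    card(P join A) = 1800000*50/(10) = 9000000
    cost = 39080 + 1800000*50 = 90039080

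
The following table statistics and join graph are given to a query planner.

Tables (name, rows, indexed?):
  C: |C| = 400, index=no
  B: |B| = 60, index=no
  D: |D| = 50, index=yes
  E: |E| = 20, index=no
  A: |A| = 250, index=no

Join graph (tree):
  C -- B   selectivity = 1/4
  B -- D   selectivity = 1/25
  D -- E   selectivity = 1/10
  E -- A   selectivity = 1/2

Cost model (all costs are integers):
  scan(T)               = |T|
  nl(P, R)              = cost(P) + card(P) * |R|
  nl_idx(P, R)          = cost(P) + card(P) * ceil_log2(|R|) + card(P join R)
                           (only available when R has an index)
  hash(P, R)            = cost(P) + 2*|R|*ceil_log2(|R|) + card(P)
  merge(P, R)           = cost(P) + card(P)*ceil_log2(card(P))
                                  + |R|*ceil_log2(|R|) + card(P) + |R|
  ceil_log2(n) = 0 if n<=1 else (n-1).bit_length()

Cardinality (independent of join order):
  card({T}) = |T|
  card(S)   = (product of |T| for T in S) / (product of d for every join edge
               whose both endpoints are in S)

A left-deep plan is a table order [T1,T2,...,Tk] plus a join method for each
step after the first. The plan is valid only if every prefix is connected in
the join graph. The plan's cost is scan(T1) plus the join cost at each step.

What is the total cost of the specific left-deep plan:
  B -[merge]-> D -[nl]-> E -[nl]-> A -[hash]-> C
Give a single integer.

step 1: scan B: cost=60, card=60
step 2: join D via merge
    card(P join D) = 60*50/(25) = 120
    cost = 60 + 60*6 + 50*6 + 60 + 50 = 830
step 3: join E via nl
    card(P join E) = 120*20/(10) = 240
    cost = 830 + 120*20 = 3230
step 4: join A via nl
    card(P join A) = 240*250/(2) = 30000
    cost = 3230 + 240*250 = 63230
step 5: join C via hash
    card(P join C) = 30000*400/(4) = 3000000
    cost = 63230 + 2*400*9 + 30000 = 100430

100430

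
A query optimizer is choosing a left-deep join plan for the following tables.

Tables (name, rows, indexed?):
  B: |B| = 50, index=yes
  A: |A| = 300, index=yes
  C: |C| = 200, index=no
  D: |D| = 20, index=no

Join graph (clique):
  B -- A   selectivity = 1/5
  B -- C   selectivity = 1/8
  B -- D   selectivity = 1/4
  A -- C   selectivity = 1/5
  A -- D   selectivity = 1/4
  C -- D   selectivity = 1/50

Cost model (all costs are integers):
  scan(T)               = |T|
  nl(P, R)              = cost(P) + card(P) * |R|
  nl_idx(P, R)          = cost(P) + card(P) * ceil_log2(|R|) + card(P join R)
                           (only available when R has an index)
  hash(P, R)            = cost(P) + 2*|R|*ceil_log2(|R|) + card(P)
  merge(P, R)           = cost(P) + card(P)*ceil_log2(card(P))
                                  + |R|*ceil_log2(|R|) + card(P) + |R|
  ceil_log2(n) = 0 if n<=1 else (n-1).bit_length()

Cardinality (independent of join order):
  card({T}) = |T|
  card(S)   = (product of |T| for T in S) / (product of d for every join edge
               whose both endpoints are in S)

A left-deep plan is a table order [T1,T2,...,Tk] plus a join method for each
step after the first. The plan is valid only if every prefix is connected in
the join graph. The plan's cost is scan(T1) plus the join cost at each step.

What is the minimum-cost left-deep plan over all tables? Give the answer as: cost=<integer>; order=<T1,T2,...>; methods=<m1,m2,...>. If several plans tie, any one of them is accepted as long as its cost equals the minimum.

Selinger DP (subsets sized 1..n):
  {B}: scan cost=50, card=50
  {A}: scan cost=300, card=300
  {C}: scan cost=200, card=200
  {D}: scan cost=20, card=20
  {AB}: card=3000; try (B,hash)→1200, (A,merge)→3400, (A,nl_idx)→3500, (B,merge)→3650, (B,nl_idx)→5100, (A,hash)→5500 …(+2); best=1200 via (B,hash)
  {BC}: card=1250; try (B,hash)→1000, (C,merge)→2200, (B,merge)→2350, (B,nl_idx)→2650, (C,hash)→3300, (C,nl)→10050 …(+1); best=1000 via (B,hash)
  {BD}: card=250; try (D,hash)→300, (B,nl_idx)→390, (B,merge)→490, (D,merge)→520, (B,hash)→640, (B,nl)→1020 …(+1); best=300 via (D,hash)
  {AC}: card=12000; try (C,hash)→3800, (A,merge)→5000, (C,merge)→5100, (A,hash)→5800, (A,nl_idx)→14000, (A,nl)→60200 …(+1); best=3800 via (C,hash)
  {AD}: card=1500; try (D,hash)→800, (A,nl_idx)→1700, (A,merge)→3140, (D,merge)→3420, (A,hash)→5440, (A,nl)→6020 …(+1); best=800 via (D,hash)
  {CD}: card=80; try (D,hash)→600, (C,merge)→1940, (D,merge)→2120, (C,hash)→3240, (C,nl)→4020, (D,nl)→4200; best=600 via (D,hash)
  {ABC}: card=15000; try (C,hash)→7400, (A,hash)→7650, (B,hash)→16400, (A,merge)→19000, (A,nl_idx)→27250, (C,merge)→42000 …(+5); best=7400 via (C,hash)
  {ABD}: card=3750; try (B,hash)→2900, (D,hash)→4400, (A,merge)→5550, (A,hash)→5950, (A,nl_idx)→6300, (B,nl_idx)→13550 …(+5); best=2900 via (B,hash)
  {BCD}: card=125; try (B,nl_idx)→1205, (B,hash)→1280, (B,merge)→1590, (D,hash)→2450, (C,hash)→3750, (C,merge)→4350 …(+4); best=1205 via (B,nl_idx)
  {ACD}: card=1200; try (A,nl_idx)→2520, (A,merge)→4240, (C,hash)→5500, (A,hash)→6080, (D,hash)→16000, (C,merge)→20600 …(+4); best=2520 via (A,nl_idx)
  {ABCD}: card=375; try (A,nl_idx)→2705, (B,hash)→4320, (A,merge)→5205, (A,hash)→6730, (C,hash)→9850, (B,nl_idx)→10095 …(+8); best=2705 via (A,nl_idx)

cost=2705; order=C,D,B,A; methods=hash,nl_idx,nl_idx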